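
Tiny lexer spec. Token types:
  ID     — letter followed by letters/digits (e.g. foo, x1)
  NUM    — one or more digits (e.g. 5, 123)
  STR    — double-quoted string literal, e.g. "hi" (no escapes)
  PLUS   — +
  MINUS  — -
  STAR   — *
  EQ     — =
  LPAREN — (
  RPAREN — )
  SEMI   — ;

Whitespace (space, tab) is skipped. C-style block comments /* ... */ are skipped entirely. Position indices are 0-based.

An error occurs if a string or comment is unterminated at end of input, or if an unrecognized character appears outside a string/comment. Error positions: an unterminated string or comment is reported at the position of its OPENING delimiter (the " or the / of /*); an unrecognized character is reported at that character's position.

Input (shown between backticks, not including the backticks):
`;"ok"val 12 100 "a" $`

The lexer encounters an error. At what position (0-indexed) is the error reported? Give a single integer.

Answer: 20

Derivation:
pos=0: emit SEMI ';'
pos=1: enter STRING mode
pos=1: emit STR "ok" (now at pos=5)
pos=5: emit ID 'val' (now at pos=8)
pos=9: emit NUM '12' (now at pos=11)
pos=12: emit NUM '100' (now at pos=15)
pos=16: enter STRING mode
pos=16: emit STR "a" (now at pos=19)
pos=20: ERROR — unrecognized char '$'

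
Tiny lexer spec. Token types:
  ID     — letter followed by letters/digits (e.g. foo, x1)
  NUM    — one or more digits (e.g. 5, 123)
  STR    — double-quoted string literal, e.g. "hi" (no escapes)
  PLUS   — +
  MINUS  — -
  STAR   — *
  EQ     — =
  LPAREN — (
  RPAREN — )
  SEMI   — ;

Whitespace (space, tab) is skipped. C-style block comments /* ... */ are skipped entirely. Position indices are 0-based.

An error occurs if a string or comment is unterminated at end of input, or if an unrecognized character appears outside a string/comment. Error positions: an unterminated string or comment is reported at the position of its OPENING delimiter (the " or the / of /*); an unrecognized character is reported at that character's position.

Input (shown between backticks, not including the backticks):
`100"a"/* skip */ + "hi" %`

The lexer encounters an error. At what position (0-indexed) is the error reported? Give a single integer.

Answer: 24

Derivation:
pos=0: emit NUM '100' (now at pos=3)
pos=3: enter STRING mode
pos=3: emit STR "a" (now at pos=6)
pos=6: enter COMMENT mode (saw '/*')
exit COMMENT mode (now at pos=16)
pos=17: emit PLUS '+'
pos=19: enter STRING mode
pos=19: emit STR "hi" (now at pos=23)
pos=24: ERROR — unrecognized char '%'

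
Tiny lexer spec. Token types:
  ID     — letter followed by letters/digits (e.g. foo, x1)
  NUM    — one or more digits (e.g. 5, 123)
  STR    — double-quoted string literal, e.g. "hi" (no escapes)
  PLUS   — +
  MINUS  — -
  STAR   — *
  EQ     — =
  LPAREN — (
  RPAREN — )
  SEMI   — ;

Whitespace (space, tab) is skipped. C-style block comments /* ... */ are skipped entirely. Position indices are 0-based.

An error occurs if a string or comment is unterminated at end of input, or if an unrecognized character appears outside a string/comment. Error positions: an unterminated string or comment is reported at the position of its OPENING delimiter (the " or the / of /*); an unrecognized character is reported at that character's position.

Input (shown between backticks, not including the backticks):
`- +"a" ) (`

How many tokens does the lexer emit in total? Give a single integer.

pos=0: emit MINUS '-'
pos=2: emit PLUS '+'
pos=3: enter STRING mode
pos=3: emit STR "a" (now at pos=6)
pos=7: emit RPAREN ')'
pos=9: emit LPAREN '('
DONE. 5 tokens: [MINUS, PLUS, STR, RPAREN, LPAREN]

Answer: 5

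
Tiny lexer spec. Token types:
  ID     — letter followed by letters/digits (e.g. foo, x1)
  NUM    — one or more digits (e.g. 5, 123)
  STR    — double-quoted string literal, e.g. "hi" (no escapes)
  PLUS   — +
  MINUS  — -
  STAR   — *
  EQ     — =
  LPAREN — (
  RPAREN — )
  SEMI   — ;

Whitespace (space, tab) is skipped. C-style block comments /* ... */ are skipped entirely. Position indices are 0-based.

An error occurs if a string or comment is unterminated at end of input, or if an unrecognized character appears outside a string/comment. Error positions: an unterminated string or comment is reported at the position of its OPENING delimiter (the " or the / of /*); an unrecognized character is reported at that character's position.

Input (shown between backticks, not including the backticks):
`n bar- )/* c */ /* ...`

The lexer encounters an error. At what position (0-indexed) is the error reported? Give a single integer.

pos=0: emit ID 'n' (now at pos=1)
pos=2: emit ID 'bar' (now at pos=5)
pos=5: emit MINUS '-'
pos=7: emit RPAREN ')'
pos=8: enter COMMENT mode (saw '/*')
exit COMMENT mode (now at pos=15)
pos=16: enter COMMENT mode (saw '/*')
pos=16: ERROR — unterminated comment (reached EOF)

Answer: 16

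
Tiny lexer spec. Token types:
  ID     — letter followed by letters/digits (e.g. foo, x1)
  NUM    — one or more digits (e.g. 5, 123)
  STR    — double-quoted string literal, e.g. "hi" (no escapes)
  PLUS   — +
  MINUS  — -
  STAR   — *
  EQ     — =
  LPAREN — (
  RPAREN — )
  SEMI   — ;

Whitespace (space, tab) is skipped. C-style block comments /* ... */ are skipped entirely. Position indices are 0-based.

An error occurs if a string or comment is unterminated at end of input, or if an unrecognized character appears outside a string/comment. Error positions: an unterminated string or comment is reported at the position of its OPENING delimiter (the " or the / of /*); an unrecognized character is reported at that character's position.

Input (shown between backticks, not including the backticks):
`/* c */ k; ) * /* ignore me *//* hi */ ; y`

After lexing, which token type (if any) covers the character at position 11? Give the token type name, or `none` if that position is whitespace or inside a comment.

pos=0: enter COMMENT mode (saw '/*')
exit COMMENT mode (now at pos=7)
pos=8: emit ID 'k' (now at pos=9)
pos=9: emit SEMI ';'
pos=11: emit RPAREN ')'
pos=13: emit STAR '*'
pos=15: enter COMMENT mode (saw '/*')
exit COMMENT mode (now at pos=30)
pos=30: enter COMMENT mode (saw '/*')
exit COMMENT mode (now at pos=38)
pos=39: emit SEMI ';'
pos=41: emit ID 'y' (now at pos=42)
DONE. 6 tokens: [ID, SEMI, RPAREN, STAR, SEMI, ID]
Position 11: char is ')' -> RPAREN

Answer: RPAREN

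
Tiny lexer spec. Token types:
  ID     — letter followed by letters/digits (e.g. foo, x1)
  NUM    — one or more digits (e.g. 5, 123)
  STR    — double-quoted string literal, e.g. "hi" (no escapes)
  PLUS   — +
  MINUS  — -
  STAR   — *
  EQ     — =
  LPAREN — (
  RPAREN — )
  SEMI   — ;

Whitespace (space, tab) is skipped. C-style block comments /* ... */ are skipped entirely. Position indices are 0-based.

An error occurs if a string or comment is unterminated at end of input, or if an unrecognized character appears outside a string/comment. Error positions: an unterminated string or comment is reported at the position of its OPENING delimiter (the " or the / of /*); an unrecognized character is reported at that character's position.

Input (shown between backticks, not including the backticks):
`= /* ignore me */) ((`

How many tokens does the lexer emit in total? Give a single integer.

pos=0: emit EQ '='
pos=2: enter COMMENT mode (saw '/*')
exit COMMENT mode (now at pos=17)
pos=17: emit RPAREN ')'
pos=19: emit LPAREN '('
pos=20: emit LPAREN '('
DONE. 4 tokens: [EQ, RPAREN, LPAREN, LPAREN]

Answer: 4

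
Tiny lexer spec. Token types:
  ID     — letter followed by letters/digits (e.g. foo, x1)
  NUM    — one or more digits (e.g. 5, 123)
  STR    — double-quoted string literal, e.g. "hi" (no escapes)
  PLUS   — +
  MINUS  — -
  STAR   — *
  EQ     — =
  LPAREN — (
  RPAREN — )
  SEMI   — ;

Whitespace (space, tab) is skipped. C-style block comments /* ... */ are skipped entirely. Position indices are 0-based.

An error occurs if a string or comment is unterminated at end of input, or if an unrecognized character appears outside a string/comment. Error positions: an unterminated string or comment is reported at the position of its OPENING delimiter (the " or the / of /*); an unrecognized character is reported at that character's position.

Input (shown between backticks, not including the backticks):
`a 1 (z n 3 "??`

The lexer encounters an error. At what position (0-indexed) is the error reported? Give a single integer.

Answer: 11

Derivation:
pos=0: emit ID 'a' (now at pos=1)
pos=2: emit NUM '1' (now at pos=3)
pos=4: emit LPAREN '('
pos=5: emit ID 'z' (now at pos=6)
pos=7: emit ID 'n' (now at pos=8)
pos=9: emit NUM '3' (now at pos=10)
pos=11: enter STRING mode
pos=11: ERROR — unterminated string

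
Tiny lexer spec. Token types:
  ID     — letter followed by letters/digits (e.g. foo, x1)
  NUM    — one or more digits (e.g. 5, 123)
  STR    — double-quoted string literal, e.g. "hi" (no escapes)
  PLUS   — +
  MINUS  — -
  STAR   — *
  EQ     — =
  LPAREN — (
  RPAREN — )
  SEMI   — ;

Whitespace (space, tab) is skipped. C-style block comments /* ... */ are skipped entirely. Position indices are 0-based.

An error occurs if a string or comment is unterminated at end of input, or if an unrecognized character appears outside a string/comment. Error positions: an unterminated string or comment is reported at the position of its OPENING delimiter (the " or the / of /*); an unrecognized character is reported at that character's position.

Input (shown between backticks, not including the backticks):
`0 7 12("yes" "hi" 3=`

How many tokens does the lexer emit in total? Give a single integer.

pos=0: emit NUM '0' (now at pos=1)
pos=2: emit NUM '7' (now at pos=3)
pos=4: emit NUM '12' (now at pos=6)
pos=6: emit LPAREN '('
pos=7: enter STRING mode
pos=7: emit STR "yes" (now at pos=12)
pos=13: enter STRING mode
pos=13: emit STR "hi" (now at pos=17)
pos=18: emit NUM '3' (now at pos=19)
pos=19: emit EQ '='
DONE. 8 tokens: [NUM, NUM, NUM, LPAREN, STR, STR, NUM, EQ]

Answer: 8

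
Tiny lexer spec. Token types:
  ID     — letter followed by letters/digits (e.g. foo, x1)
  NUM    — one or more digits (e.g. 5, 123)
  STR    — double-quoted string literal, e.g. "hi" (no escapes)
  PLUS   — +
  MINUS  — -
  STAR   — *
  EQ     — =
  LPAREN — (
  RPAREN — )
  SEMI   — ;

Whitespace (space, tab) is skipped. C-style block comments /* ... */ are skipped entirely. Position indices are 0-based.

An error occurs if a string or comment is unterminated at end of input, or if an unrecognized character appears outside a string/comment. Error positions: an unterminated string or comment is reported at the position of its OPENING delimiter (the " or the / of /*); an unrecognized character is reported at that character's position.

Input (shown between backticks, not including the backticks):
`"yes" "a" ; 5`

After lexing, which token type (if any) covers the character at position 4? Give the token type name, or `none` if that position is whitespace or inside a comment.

pos=0: enter STRING mode
pos=0: emit STR "yes" (now at pos=5)
pos=6: enter STRING mode
pos=6: emit STR "a" (now at pos=9)
pos=10: emit SEMI ';'
pos=12: emit NUM '5' (now at pos=13)
DONE. 4 tokens: [STR, STR, SEMI, NUM]
Position 4: char is '"' -> STR

Answer: STR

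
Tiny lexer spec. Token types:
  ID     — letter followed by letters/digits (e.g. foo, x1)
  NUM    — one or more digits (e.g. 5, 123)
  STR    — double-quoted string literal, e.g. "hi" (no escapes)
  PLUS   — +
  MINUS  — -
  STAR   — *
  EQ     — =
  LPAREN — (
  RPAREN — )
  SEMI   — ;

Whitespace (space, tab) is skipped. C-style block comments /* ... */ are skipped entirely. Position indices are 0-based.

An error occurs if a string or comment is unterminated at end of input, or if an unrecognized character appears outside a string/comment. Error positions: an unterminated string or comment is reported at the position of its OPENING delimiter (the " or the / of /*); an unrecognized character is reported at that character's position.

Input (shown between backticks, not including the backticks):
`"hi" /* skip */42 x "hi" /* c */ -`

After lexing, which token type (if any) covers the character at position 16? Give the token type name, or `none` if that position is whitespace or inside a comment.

pos=0: enter STRING mode
pos=0: emit STR "hi" (now at pos=4)
pos=5: enter COMMENT mode (saw '/*')
exit COMMENT mode (now at pos=15)
pos=15: emit NUM '42' (now at pos=17)
pos=18: emit ID 'x' (now at pos=19)
pos=20: enter STRING mode
pos=20: emit STR "hi" (now at pos=24)
pos=25: enter COMMENT mode (saw '/*')
exit COMMENT mode (now at pos=32)
pos=33: emit MINUS '-'
DONE. 5 tokens: [STR, NUM, ID, STR, MINUS]
Position 16: char is '2' -> NUM

Answer: NUM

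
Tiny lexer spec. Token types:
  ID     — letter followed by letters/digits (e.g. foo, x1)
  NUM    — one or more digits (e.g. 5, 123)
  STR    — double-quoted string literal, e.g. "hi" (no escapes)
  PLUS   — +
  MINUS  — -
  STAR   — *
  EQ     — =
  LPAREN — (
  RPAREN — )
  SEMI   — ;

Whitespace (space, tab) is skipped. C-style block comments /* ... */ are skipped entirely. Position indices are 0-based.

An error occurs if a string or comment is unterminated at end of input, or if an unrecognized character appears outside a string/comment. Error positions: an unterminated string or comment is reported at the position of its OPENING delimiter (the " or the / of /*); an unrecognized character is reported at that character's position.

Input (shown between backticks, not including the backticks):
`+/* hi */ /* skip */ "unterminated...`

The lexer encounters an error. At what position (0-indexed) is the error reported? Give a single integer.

pos=0: emit PLUS '+'
pos=1: enter COMMENT mode (saw '/*')
exit COMMENT mode (now at pos=9)
pos=10: enter COMMENT mode (saw '/*')
exit COMMENT mode (now at pos=20)
pos=21: enter STRING mode
pos=21: ERROR — unterminated string

Answer: 21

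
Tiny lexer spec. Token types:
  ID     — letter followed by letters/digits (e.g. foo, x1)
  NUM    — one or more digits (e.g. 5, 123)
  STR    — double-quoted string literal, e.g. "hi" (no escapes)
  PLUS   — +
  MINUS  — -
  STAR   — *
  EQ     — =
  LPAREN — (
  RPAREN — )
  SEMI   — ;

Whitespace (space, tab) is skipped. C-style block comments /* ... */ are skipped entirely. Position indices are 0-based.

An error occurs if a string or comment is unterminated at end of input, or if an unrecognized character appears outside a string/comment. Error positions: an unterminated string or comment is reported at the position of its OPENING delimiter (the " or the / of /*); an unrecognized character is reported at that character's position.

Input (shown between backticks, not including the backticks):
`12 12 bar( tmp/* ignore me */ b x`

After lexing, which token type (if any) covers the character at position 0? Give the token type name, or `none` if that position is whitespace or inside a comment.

Answer: NUM

Derivation:
pos=0: emit NUM '12' (now at pos=2)
pos=3: emit NUM '12' (now at pos=5)
pos=6: emit ID 'bar' (now at pos=9)
pos=9: emit LPAREN '('
pos=11: emit ID 'tmp' (now at pos=14)
pos=14: enter COMMENT mode (saw '/*')
exit COMMENT mode (now at pos=29)
pos=30: emit ID 'b' (now at pos=31)
pos=32: emit ID 'x' (now at pos=33)
DONE. 7 tokens: [NUM, NUM, ID, LPAREN, ID, ID, ID]
Position 0: char is '1' -> NUM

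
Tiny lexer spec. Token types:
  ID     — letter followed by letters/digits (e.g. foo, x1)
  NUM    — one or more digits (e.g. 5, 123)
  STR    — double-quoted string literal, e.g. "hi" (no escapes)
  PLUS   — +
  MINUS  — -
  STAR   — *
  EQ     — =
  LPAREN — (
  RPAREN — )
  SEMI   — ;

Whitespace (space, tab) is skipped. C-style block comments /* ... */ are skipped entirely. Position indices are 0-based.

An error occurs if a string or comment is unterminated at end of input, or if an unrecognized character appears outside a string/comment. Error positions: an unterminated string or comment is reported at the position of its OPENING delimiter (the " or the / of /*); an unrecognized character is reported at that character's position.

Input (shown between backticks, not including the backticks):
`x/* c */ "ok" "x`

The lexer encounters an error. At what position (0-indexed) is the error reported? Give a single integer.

Answer: 14

Derivation:
pos=0: emit ID 'x' (now at pos=1)
pos=1: enter COMMENT mode (saw '/*')
exit COMMENT mode (now at pos=8)
pos=9: enter STRING mode
pos=9: emit STR "ok" (now at pos=13)
pos=14: enter STRING mode
pos=14: ERROR — unterminated string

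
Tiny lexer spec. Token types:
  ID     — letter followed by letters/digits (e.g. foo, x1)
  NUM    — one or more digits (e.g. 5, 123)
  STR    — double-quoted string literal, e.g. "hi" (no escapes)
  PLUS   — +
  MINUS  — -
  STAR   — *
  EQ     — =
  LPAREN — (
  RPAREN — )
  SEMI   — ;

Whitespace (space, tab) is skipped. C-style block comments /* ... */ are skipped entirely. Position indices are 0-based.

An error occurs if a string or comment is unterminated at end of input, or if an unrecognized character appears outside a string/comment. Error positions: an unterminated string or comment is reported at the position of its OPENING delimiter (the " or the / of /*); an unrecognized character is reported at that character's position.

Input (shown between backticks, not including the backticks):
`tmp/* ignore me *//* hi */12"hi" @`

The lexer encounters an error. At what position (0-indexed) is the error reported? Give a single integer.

Answer: 33

Derivation:
pos=0: emit ID 'tmp' (now at pos=3)
pos=3: enter COMMENT mode (saw '/*')
exit COMMENT mode (now at pos=18)
pos=18: enter COMMENT mode (saw '/*')
exit COMMENT mode (now at pos=26)
pos=26: emit NUM '12' (now at pos=28)
pos=28: enter STRING mode
pos=28: emit STR "hi" (now at pos=32)
pos=33: ERROR — unrecognized char '@'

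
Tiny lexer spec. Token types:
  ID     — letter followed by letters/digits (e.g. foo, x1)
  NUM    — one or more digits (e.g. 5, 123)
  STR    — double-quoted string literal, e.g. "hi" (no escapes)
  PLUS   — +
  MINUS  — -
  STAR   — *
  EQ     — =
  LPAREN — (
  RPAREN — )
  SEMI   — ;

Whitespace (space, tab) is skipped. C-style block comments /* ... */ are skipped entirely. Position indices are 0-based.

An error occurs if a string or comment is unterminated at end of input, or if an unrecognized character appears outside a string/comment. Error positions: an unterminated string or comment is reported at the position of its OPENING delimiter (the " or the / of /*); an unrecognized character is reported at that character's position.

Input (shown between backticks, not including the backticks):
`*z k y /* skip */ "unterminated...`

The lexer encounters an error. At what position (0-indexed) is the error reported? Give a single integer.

pos=0: emit STAR '*'
pos=1: emit ID 'z' (now at pos=2)
pos=3: emit ID 'k' (now at pos=4)
pos=5: emit ID 'y' (now at pos=6)
pos=7: enter COMMENT mode (saw '/*')
exit COMMENT mode (now at pos=17)
pos=18: enter STRING mode
pos=18: ERROR — unterminated string

Answer: 18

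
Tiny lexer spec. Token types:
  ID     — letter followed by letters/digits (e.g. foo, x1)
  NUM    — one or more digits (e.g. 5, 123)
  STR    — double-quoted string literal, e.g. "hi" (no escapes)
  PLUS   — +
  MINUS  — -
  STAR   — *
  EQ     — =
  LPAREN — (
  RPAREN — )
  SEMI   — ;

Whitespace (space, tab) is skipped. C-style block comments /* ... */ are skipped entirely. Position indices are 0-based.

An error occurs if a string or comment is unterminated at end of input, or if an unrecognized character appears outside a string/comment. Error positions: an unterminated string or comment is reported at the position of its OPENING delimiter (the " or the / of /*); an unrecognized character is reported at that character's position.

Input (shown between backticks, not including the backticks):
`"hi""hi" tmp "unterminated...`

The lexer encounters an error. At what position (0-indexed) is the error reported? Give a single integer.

Answer: 13

Derivation:
pos=0: enter STRING mode
pos=0: emit STR "hi" (now at pos=4)
pos=4: enter STRING mode
pos=4: emit STR "hi" (now at pos=8)
pos=9: emit ID 'tmp' (now at pos=12)
pos=13: enter STRING mode
pos=13: ERROR — unterminated string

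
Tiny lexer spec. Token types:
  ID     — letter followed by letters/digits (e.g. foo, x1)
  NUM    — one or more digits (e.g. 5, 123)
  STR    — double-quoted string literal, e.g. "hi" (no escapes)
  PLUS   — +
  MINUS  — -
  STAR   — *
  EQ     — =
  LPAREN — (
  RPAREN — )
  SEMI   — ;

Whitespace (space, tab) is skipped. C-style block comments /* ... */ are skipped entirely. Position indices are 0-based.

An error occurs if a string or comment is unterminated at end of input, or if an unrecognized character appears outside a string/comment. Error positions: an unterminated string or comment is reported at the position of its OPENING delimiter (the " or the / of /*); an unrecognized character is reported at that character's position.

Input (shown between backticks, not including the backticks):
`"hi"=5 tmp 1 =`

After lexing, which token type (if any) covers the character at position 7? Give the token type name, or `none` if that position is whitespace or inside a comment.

Answer: ID

Derivation:
pos=0: enter STRING mode
pos=0: emit STR "hi" (now at pos=4)
pos=4: emit EQ '='
pos=5: emit NUM '5' (now at pos=6)
pos=7: emit ID 'tmp' (now at pos=10)
pos=11: emit NUM '1' (now at pos=12)
pos=13: emit EQ '='
DONE. 6 tokens: [STR, EQ, NUM, ID, NUM, EQ]
Position 7: char is 't' -> ID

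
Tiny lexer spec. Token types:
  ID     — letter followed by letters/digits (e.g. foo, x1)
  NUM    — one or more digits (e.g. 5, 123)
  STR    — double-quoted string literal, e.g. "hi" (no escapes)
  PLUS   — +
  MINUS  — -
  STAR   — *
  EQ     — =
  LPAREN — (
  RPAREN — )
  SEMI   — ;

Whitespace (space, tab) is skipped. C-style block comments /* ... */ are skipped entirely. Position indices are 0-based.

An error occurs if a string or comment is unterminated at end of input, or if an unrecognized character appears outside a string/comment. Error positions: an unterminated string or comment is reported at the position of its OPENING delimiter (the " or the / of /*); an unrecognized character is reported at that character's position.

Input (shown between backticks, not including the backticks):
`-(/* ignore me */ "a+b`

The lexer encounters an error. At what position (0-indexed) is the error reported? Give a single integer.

pos=0: emit MINUS '-'
pos=1: emit LPAREN '('
pos=2: enter COMMENT mode (saw '/*')
exit COMMENT mode (now at pos=17)
pos=18: enter STRING mode
pos=18: ERROR — unterminated string

Answer: 18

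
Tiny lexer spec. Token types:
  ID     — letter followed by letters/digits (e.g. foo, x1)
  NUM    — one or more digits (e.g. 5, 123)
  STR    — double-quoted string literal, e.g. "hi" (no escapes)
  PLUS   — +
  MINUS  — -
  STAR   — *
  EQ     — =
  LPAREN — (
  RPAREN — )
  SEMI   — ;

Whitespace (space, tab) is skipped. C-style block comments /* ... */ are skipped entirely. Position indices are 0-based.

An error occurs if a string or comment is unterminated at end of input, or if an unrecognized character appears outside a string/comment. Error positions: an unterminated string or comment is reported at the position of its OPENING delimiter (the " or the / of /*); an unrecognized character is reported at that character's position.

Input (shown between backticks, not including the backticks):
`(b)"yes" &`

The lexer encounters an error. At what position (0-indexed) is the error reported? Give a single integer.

Answer: 9

Derivation:
pos=0: emit LPAREN '('
pos=1: emit ID 'b' (now at pos=2)
pos=2: emit RPAREN ')'
pos=3: enter STRING mode
pos=3: emit STR "yes" (now at pos=8)
pos=9: ERROR — unrecognized char '&'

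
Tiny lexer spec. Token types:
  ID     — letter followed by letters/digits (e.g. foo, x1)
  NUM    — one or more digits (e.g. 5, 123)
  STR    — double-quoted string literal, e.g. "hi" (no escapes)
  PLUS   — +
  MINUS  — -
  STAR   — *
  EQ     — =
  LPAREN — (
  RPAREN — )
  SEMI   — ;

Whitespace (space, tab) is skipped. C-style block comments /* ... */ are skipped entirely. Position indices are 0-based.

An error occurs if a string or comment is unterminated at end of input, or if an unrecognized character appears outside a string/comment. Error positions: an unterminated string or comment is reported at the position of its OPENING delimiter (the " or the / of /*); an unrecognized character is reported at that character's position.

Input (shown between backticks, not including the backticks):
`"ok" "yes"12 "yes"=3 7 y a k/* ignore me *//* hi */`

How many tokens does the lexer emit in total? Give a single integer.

Answer: 10

Derivation:
pos=0: enter STRING mode
pos=0: emit STR "ok" (now at pos=4)
pos=5: enter STRING mode
pos=5: emit STR "yes" (now at pos=10)
pos=10: emit NUM '12' (now at pos=12)
pos=13: enter STRING mode
pos=13: emit STR "yes" (now at pos=18)
pos=18: emit EQ '='
pos=19: emit NUM '3' (now at pos=20)
pos=21: emit NUM '7' (now at pos=22)
pos=23: emit ID 'y' (now at pos=24)
pos=25: emit ID 'a' (now at pos=26)
pos=27: emit ID 'k' (now at pos=28)
pos=28: enter COMMENT mode (saw '/*')
exit COMMENT mode (now at pos=43)
pos=43: enter COMMENT mode (saw '/*')
exit COMMENT mode (now at pos=51)
DONE. 10 tokens: [STR, STR, NUM, STR, EQ, NUM, NUM, ID, ID, ID]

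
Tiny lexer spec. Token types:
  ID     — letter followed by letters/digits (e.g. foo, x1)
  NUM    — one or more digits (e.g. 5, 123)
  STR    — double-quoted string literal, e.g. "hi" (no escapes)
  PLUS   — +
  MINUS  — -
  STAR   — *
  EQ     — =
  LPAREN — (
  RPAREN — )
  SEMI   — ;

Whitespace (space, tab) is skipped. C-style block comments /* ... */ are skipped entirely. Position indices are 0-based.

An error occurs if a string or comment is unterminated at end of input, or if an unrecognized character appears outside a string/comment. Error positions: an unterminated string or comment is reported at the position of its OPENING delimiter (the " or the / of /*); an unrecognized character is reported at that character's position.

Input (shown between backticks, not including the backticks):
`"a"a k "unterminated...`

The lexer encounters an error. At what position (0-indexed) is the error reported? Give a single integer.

Answer: 7

Derivation:
pos=0: enter STRING mode
pos=0: emit STR "a" (now at pos=3)
pos=3: emit ID 'a' (now at pos=4)
pos=5: emit ID 'k' (now at pos=6)
pos=7: enter STRING mode
pos=7: ERROR — unterminated string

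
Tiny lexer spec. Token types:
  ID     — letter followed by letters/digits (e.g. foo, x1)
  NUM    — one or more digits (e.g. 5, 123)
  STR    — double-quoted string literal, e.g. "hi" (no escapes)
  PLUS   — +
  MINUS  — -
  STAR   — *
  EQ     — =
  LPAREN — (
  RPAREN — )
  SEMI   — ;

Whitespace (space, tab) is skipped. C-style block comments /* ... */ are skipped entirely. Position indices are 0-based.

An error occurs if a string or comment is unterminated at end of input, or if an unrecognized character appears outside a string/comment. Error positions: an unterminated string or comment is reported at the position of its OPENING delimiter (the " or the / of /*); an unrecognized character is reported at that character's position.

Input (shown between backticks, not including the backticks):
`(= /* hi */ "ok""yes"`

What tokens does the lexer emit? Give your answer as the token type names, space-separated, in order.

Answer: LPAREN EQ STR STR

Derivation:
pos=0: emit LPAREN '('
pos=1: emit EQ '='
pos=3: enter COMMENT mode (saw '/*')
exit COMMENT mode (now at pos=11)
pos=12: enter STRING mode
pos=12: emit STR "ok" (now at pos=16)
pos=16: enter STRING mode
pos=16: emit STR "yes" (now at pos=21)
DONE. 4 tokens: [LPAREN, EQ, STR, STR]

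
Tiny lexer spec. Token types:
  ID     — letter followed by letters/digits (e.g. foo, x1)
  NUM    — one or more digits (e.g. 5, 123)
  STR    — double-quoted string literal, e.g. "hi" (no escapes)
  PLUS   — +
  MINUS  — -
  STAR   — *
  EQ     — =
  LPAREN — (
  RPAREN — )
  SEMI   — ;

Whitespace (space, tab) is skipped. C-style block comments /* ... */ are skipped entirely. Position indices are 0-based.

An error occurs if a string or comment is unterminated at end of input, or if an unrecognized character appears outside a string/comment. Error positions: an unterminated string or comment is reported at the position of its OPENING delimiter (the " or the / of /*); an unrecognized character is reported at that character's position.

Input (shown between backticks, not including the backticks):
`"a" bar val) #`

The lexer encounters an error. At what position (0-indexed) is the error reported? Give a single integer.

pos=0: enter STRING mode
pos=0: emit STR "a" (now at pos=3)
pos=4: emit ID 'bar' (now at pos=7)
pos=8: emit ID 'val' (now at pos=11)
pos=11: emit RPAREN ')'
pos=13: ERROR — unrecognized char '#'

Answer: 13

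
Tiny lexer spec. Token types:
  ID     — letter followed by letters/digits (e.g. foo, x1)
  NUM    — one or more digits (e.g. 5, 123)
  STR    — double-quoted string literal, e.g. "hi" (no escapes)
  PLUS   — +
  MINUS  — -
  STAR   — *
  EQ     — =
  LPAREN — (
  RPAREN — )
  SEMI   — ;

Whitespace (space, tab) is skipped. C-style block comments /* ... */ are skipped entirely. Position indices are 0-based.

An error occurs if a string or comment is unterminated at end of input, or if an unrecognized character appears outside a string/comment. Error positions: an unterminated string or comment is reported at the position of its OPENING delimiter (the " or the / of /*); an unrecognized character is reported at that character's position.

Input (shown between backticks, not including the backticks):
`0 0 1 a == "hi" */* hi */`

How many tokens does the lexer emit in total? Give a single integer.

Answer: 8

Derivation:
pos=0: emit NUM '0' (now at pos=1)
pos=2: emit NUM '0' (now at pos=3)
pos=4: emit NUM '1' (now at pos=5)
pos=6: emit ID 'a' (now at pos=7)
pos=8: emit EQ '='
pos=9: emit EQ '='
pos=11: enter STRING mode
pos=11: emit STR "hi" (now at pos=15)
pos=16: emit STAR '*'
pos=17: enter COMMENT mode (saw '/*')
exit COMMENT mode (now at pos=25)
DONE. 8 tokens: [NUM, NUM, NUM, ID, EQ, EQ, STR, STAR]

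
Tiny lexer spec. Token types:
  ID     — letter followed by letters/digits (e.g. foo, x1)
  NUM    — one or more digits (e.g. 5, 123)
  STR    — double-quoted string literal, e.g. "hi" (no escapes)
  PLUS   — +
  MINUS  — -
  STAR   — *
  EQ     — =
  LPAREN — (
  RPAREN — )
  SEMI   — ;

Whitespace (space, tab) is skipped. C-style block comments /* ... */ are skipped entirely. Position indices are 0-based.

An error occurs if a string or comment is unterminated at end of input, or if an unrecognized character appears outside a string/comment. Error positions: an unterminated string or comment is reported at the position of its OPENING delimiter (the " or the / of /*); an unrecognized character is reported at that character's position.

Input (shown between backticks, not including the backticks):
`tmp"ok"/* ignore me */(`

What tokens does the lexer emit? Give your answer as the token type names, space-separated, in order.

pos=0: emit ID 'tmp' (now at pos=3)
pos=3: enter STRING mode
pos=3: emit STR "ok" (now at pos=7)
pos=7: enter COMMENT mode (saw '/*')
exit COMMENT mode (now at pos=22)
pos=22: emit LPAREN '('
DONE. 3 tokens: [ID, STR, LPAREN]

Answer: ID STR LPAREN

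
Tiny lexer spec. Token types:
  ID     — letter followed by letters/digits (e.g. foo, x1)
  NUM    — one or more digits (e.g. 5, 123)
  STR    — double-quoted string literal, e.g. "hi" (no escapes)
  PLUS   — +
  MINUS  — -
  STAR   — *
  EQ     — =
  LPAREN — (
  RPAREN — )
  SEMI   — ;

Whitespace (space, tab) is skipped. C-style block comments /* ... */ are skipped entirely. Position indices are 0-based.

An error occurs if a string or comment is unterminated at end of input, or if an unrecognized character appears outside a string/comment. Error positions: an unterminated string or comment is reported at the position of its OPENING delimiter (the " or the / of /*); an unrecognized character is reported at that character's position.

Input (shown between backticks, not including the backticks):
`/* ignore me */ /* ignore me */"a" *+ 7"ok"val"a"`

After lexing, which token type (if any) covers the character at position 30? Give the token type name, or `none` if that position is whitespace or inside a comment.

pos=0: enter COMMENT mode (saw '/*')
exit COMMENT mode (now at pos=15)
pos=16: enter COMMENT mode (saw '/*')
exit COMMENT mode (now at pos=31)
pos=31: enter STRING mode
pos=31: emit STR "a" (now at pos=34)
pos=35: emit STAR '*'
pos=36: emit PLUS '+'
pos=38: emit NUM '7' (now at pos=39)
pos=39: enter STRING mode
pos=39: emit STR "ok" (now at pos=43)
pos=43: emit ID 'val' (now at pos=46)
pos=46: enter STRING mode
pos=46: emit STR "a" (now at pos=49)
DONE. 7 tokens: [STR, STAR, PLUS, NUM, STR, ID, STR]
Position 30: char is '/' -> none

Answer: none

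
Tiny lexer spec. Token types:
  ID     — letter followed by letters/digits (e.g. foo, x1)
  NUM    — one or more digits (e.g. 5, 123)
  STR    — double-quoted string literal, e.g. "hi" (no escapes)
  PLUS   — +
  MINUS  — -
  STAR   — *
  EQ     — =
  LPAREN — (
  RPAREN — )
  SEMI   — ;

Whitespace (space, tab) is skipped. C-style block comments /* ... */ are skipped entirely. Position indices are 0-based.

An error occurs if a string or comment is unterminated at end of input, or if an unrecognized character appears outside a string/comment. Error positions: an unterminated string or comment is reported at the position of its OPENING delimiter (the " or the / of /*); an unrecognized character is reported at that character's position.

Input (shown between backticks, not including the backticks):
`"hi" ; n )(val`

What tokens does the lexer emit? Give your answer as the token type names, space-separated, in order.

Answer: STR SEMI ID RPAREN LPAREN ID

Derivation:
pos=0: enter STRING mode
pos=0: emit STR "hi" (now at pos=4)
pos=5: emit SEMI ';'
pos=7: emit ID 'n' (now at pos=8)
pos=9: emit RPAREN ')'
pos=10: emit LPAREN '('
pos=11: emit ID 'val' (now at pos=14)
DONE. 6 tokens: [STR, SEMI, ID, RPAREN, LPAREN, ID]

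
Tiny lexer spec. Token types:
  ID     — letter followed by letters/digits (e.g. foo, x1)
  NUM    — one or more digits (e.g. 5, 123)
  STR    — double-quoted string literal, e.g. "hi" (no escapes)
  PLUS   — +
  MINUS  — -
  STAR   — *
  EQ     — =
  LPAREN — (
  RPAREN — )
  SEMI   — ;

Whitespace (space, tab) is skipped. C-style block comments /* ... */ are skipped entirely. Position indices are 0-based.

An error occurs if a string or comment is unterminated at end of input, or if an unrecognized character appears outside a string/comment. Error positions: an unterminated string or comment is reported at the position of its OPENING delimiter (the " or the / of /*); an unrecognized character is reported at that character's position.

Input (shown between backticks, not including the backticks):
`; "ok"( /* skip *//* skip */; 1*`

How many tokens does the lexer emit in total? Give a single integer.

pos=0: emit SEMI ';'
pos=2: enter STRING mode
pos=2: emit STR "ok" (now at pos=6)
pos=6: emit LPAREN '('
pos=8: enter COMMENT mode (saw '/*')
exit COMMENT mode (now at pos=18)
pos=18: enter COMMENT mode (saw '/*')
exit COMMENT mode (now at pos=28)
pos=28: emit SEMI ';'
pos=30: emit NUM '1' (now at pos=31)
pos=31: emit STAR '*'
DONE. 6 tokens: [SEMI, STR, LPAREN, SEMI, NUM, STAR]

Answer: 6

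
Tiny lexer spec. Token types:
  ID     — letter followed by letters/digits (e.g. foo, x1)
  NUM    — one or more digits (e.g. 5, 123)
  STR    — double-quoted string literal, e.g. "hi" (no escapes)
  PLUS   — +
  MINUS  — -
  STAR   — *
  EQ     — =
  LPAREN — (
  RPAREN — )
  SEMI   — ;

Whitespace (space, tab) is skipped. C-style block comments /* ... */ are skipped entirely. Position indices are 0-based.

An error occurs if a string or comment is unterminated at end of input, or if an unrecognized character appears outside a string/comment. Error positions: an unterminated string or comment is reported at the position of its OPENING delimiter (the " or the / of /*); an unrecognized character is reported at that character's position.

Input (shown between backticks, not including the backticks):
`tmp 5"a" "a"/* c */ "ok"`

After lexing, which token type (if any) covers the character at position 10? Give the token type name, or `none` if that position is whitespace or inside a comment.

pos=0: emit ID 'tmp' (now at pos=3)
pos=4: emit NUM '5' (now at pos=5)
pos=5: enter STRING mode
pos=5: emit STR "a" (now at pos=8)
pos=9: enter STRING mode
pos=9: emit STR "a" (now at pos=12)
pos=12: enter COMMENT mode (saw '/*')
exit COMMENT mode (now at pos=19)
pos=20: enter STRING mode
pos=20: emit STR "ok" (now at pos=24)
DONE. 5 tokens: [ID, NUM, STR, STR, STR]
Position 10: char is 'a' -> STR

Answer: STR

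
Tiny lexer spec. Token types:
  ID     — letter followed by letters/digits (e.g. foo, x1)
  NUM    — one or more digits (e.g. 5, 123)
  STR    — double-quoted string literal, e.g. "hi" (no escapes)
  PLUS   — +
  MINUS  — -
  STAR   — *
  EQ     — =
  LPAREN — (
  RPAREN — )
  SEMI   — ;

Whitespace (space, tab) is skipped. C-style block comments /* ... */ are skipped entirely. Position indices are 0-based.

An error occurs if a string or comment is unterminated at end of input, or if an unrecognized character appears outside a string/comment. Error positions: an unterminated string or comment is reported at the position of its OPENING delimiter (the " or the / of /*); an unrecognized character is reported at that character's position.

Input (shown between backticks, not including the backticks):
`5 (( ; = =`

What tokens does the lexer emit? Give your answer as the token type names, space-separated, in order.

pos=0: emit NUM '5' (now at pos=1)
pos=2: emit LPAREN '('
pos=3: emit LPAREN '('
pos=5: emit SEMI ';'
pos=7: emit EQ '='
pos=9: emit EQ '='
DONE. 6 tokens: [NUM, LPAREN, LPAREN, SEMI, EQ, EQ]

Answer: NUM LPAREN LPAREN SEMI EQ EQ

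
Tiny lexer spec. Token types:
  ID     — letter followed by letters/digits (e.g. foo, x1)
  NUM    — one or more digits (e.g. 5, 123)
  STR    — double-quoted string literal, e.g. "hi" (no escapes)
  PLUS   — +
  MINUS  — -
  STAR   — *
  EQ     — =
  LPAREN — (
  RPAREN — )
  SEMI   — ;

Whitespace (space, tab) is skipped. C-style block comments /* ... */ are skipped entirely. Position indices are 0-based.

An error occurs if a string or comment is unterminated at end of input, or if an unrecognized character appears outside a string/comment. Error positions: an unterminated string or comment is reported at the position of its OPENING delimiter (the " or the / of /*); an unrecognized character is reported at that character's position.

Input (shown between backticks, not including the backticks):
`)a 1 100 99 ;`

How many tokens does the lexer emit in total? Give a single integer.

Answer: 6

Derivation:
pos=0: emit RPAREN ')'
pos=1: emit ID 'a' (now at pos=2)
pos=3: emit NUM '1' (now at pos=4)
pos=5: emit NUM '100' (now at pos=8)
pos=9: emit NUM '99' (now at pos=11)
pos=12: emit SEMI ';'
DONE. 6 tokens: [RPAREN, ID, NUM, NUM, NUM, SEMI]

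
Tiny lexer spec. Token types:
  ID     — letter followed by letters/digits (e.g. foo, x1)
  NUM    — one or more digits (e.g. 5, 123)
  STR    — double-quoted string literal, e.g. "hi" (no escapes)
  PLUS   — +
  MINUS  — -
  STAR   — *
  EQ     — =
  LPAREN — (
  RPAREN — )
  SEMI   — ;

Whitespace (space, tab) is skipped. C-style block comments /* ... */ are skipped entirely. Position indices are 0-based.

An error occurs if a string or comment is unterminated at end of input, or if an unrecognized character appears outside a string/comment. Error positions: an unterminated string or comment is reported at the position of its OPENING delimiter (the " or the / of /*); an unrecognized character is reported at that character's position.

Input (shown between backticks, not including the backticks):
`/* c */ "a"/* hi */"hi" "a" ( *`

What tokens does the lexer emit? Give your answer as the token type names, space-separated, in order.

pos=0: enter COMMENT mode (saw '/*')
exit COMMENT mode (now at pos=7)
pos=8: enter STRING mode
pos=8: emit STR "a" (now at pos=11)
pos=11: enter COMMENT mode (saw '/*')
exit COMMENT mode (now at pos=19)
pos=19: enter STRING mode
pos=19: emit STR "hi" (now at pos=23)
pos=24: enter STRING mode
pos=24: emit STR "a" (now at pos=27)
pos=28: emit LPAREN '('
pos=30: emit STAR '*'
DONE. 5 tokens: [STR, STR, STR, LPAREN, STAR]

Answer: STR STR STR LPAREN STAR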